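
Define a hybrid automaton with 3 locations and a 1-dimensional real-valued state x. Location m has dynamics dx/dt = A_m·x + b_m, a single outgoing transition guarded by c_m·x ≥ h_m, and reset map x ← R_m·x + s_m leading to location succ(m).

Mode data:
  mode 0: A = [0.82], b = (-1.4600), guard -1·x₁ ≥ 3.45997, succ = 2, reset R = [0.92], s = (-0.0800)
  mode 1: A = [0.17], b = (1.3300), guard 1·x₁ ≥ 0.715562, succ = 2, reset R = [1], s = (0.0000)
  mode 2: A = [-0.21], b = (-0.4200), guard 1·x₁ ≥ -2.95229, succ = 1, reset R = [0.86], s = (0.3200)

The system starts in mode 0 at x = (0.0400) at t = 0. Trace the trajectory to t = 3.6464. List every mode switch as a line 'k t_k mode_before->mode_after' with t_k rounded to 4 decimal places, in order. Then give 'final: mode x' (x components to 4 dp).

Mode 0: guard c·x = 3.4600 hit at Δt = 1.3442 (t = 1.3442), x⁻ = (-3.4600) → reset → x⁺ = (-3.2632), jump to mode 2
Mode 2: guard c·x = -2.9523 hit at Δt = 1.3453 (t = 2.6895), x⁻ = (-2.9523) → reset → x⁺ = (-2.2190), jump to mode 1
Mode 1: flow for 0.9569 to horizon, guard not reached → x = (-1.2289)

1 1.3442 0->2
2 2.6895 2->1
final: 1 -1.2289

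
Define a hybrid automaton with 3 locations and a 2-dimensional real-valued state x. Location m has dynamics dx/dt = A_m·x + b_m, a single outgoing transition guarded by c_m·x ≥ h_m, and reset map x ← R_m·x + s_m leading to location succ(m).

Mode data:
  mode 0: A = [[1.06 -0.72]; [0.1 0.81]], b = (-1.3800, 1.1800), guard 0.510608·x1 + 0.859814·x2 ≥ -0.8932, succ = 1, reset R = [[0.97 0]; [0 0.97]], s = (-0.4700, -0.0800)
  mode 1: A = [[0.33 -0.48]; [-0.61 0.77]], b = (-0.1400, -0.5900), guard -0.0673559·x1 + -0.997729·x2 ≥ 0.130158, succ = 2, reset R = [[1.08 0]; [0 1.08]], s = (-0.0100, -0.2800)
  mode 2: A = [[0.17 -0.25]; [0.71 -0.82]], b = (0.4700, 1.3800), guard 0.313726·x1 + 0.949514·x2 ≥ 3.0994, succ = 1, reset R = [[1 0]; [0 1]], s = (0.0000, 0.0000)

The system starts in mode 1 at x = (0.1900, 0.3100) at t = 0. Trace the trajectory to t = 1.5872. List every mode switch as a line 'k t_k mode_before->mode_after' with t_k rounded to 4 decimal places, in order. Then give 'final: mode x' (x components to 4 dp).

1 0.7631 1->2
final: 2 0.4564 0.7377

Mode 1: guard c·x = 0.1302 hit at Δt = 0.7631 (t = 0.7631), x⁻ = (0.0756, -0.1356) → reset → x⁺ = (0.0716, -0.4264), jump to mode 2
Mode 2: flow for 0.8241 to horizon, guard not reached → x = (0.4564, 0.7377)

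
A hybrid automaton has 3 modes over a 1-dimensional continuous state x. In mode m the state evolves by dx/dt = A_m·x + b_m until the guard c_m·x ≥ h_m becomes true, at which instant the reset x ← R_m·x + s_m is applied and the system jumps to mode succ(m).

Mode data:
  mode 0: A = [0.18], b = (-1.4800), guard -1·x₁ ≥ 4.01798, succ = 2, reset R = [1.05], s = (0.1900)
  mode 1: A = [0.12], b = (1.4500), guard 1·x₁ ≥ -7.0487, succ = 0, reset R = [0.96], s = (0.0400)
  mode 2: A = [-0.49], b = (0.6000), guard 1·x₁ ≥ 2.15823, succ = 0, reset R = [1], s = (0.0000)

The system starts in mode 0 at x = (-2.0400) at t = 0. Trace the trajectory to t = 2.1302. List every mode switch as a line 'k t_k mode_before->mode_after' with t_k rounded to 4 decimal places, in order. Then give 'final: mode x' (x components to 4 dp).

1 0.9792 0->2
final: 2 -1.7643

Mode 0: guard c·x = 4.0180 hit at Δt = 0.9792 (t = 0.9792), x⁻ = (-4.0180) → reset → x⁺ = (-4.0289), jump to mode 2
Mode 2: flow for 1.1510 to horizon, guard not reached → x = (-1.7643)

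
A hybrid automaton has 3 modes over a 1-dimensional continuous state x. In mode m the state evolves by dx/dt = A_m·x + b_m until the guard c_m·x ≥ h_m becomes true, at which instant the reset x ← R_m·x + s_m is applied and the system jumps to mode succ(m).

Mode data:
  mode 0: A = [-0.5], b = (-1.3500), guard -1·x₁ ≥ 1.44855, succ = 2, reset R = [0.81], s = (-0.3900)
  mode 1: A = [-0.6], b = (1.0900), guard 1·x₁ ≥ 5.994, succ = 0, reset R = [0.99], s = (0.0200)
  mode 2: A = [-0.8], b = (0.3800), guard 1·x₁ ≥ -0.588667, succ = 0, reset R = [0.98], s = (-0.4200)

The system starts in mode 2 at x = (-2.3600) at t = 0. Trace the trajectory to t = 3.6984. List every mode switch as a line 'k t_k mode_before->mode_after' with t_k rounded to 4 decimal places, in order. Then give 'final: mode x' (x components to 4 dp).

1 1.2254 2->0
2 1.8417 0->2
3 2.6547 2->0
4 3.2710 0->2
final: 2 -0.9730

Mode 2: guard c·x = -0.5887 hit at Δt = 1.2254 (t = 1.2254), x⁻ = (-0.5887) → reset → x⁺ = (-0.9969), jump to mode 0
Mode 0: guard c·x = 1.4486 hit at Δt = 0.6163 (t = 1.8417), x⁻ = (-1.4486) → reset → x⁺ = (-1.5633), jump to mode 2
Mode 2: guard c·x = -0.5887 hit at Δt = 0.8130 (t = 2.6547), x⁻ = (-0.5887) → reset → x⁺ = (-0.9969), jump to mode 0
Mode 0: guard c·x = 1.4486 hit at Δt = 0.6163 (t = 3.2710), x⁻ = (-1.4486) → reset → x⁺ = (-1.5633), jump to mode 2
Mode 2: flow for 0.4274 to horizon, guard not reached → x = (-0.9730)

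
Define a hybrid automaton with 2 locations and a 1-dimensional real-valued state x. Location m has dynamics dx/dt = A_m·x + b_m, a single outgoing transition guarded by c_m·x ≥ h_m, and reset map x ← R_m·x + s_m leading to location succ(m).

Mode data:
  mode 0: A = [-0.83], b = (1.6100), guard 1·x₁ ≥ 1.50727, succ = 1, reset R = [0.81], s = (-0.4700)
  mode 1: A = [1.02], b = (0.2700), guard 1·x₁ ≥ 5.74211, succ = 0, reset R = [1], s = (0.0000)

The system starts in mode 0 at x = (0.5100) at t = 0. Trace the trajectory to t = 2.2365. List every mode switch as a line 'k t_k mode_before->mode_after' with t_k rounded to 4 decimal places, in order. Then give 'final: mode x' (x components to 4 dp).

1 1.4406 0->1
final: 1 2.0224

Mode 0: guard c·x = 1.5073 hit at Δt = 1.4406 (t = 1.4406), x⁻ = (1.5073) → reset → x⁺ = (0.7509), jump to mode 1
Mode 1: flow for 0.7959 to horizon, guard not reached → x = (2.0224)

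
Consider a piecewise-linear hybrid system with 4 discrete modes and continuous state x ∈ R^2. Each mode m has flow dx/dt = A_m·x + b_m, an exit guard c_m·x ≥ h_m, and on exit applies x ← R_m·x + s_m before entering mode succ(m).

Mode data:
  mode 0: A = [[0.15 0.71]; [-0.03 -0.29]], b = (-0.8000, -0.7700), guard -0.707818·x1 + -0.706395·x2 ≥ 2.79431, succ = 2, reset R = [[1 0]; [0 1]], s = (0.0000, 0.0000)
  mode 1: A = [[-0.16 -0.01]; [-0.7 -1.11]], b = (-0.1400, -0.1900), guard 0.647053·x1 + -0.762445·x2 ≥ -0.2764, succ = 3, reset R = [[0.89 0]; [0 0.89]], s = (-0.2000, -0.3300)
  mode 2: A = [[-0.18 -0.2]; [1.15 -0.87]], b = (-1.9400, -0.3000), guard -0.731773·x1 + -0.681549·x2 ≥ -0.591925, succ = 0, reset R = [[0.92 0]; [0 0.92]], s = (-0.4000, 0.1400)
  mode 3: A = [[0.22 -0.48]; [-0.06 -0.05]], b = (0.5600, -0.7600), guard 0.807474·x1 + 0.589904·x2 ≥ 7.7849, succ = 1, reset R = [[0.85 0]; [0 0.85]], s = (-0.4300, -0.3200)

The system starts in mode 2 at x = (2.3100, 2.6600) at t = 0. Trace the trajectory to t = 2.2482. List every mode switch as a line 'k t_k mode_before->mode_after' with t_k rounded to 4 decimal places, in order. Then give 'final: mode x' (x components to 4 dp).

1 1.0881 2->0
final: 0 -1.2571 0.2547

Mode 2: guard c·x = -0.5919 hit at Δt = 1.0881 (t = 1.0881), x⁻ = (-0.4450, 1.3463) → reset → x⁺ = (-0.8094, 1.3786), jump to mode 0
Mode 0: flow for 1.1601 to horizon, guard not reached → x = (-1.2571, 0.2547)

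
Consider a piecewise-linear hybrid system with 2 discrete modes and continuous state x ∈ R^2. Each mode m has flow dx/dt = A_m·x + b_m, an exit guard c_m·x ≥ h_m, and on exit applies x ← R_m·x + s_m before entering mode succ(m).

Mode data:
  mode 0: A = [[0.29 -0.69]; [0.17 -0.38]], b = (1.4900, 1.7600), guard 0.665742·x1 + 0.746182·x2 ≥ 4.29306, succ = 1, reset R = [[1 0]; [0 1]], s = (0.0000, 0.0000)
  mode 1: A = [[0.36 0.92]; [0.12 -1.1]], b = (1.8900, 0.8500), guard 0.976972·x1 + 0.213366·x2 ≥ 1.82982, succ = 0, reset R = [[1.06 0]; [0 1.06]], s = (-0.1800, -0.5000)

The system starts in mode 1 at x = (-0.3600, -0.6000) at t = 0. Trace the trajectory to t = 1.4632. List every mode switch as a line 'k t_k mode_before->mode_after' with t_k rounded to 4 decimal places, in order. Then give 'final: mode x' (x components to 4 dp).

1 1.0401 1->0
final: 0 2.5047 0.7585

Mode 1: guard c·x = 1.8298 hit at Δt = 1.0401 (t = 1.0401), x⁻ = (1.7871, 0.3929) → reset → x⁺ = (1.7144, -0.0835), jump to mode 0
Mode 0: flow for 0.4231 to horizon, guard not reached → x = (2.5047, 0.7585)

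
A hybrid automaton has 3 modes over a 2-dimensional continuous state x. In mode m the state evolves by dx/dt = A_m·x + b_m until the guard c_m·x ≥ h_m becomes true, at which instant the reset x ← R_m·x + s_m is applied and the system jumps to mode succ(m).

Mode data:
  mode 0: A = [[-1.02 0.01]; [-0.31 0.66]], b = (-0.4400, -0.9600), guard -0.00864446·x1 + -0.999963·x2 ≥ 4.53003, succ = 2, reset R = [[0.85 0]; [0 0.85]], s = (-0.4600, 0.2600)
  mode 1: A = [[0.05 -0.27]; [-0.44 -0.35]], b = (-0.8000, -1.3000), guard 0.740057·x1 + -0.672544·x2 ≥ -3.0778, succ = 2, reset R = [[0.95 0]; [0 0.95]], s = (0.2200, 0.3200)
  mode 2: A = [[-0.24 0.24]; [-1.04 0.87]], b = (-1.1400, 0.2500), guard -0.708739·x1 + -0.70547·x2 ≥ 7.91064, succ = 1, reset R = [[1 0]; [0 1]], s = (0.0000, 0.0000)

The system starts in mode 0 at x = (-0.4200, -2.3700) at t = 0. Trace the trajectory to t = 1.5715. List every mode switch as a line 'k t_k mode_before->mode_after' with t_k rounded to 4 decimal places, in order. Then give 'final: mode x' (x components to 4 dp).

Mode 0: guard c·x = 4.5300 hit at Δt = 0.7077 (t = 0.7077), x⁻ = (-0.4435, -4.5264) → reset → x⁺ = (-0.8369, -3.5874), jump to mode 2
Mode 2: flow for 0.8638 to horizon, guard not reached → x = (-2.4045, -5.2463)

1 0.7077 0->2
final: 2 -2.4045 -5.2463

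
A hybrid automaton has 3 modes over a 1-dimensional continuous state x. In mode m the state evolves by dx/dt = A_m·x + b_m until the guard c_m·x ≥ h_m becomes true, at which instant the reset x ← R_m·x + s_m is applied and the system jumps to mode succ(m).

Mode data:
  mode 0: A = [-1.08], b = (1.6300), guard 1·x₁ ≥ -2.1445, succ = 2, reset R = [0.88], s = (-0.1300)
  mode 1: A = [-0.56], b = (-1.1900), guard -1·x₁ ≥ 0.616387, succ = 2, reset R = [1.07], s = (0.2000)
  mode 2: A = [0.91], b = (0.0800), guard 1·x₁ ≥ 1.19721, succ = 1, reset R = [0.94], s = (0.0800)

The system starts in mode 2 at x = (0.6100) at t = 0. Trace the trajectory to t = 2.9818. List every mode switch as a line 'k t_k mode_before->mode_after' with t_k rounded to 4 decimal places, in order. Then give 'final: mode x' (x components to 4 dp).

Mode 2: guard c·x = 1.1972 hit at Δt = 0.6709 (t = 0.6709), x⁻ = (1.1972) → reset → x⁺ = (1.2054), jump to mode 1
Mode 1: guard c·x = 0.6164 hit at Δt = 1.4141 (t = 2.0850), x⁻ = (-0.6164) → reset → x⁺ = (-0.4595), jump to mode 2
Mode 2: flow for 0.8968 to horizon, guard not reached → x = (-0.9284)

1 0.6709 2->1
2 2.0850 1->2
final: 2 -0.9284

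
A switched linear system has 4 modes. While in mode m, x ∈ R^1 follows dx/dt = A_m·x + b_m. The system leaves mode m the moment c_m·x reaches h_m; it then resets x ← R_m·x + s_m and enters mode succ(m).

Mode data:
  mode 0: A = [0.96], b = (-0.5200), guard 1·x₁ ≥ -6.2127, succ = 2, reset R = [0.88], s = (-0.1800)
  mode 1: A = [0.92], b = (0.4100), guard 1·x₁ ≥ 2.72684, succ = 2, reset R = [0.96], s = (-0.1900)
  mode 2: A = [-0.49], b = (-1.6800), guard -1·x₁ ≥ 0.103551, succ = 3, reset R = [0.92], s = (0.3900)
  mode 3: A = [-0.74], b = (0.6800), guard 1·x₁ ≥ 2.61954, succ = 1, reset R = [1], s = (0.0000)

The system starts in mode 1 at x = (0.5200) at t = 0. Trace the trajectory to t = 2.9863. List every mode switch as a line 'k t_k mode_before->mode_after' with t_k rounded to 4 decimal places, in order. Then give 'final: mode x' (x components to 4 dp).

Mode 1: guard c·x = 2.7268 hit at Δt = 1.2929 (t = 1.2929), x⁻ = (2.7268) → reset → x⁺ = (2.4278), jump to mode 2
Mode 2: guard c·x = 0.1036 hit at Δt = 1.1552 (t = 2.4481), x⁻ = (-0.1036) → reset → x⁺ = (0.2947), jump to mode 3
Mode 3: flow for 0.5382 to horizon, guard not reached → x = (0.4998)

1 1.2929 1->2
2 2.4481 2->3
final: 3 0.4998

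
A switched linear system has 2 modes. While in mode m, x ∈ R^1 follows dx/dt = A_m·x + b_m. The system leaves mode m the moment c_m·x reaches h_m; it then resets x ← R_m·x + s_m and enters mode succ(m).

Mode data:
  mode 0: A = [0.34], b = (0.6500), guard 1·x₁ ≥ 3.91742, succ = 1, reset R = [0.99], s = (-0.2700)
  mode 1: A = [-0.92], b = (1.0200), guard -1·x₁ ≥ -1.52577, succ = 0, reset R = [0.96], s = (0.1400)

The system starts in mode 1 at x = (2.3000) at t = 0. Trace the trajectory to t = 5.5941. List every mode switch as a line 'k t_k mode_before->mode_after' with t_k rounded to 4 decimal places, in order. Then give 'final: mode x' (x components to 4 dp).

Mode 1: guard c·x = -1.5258 hit at Δt = 1.1408 (t = 1.1408), x⁻ = (1.5258) → reset → x⁺ = (1.6047), jump to mode 0
Mode 0: guard c·x = 3.9174 hit at Δt = 1.4865 (t = 2.6273), x⁻ = (3.9174) → reset → x⁺ = (3.6082), jump to mode 1
Mode 1: guard c·x = -1.5258 hit at Δt = 1.9463 (t = 4.5736), x⁻ = (1.5258) → reset → x⁺ = (1.6047), jump to mode 0
Mode 0: flow for 1.0205 to horizon, guard not reached → x = (3.0633)

1 1.1408 1->0
2 2.6273 0->1
3 4.5736 1->0
final: 0 3.0633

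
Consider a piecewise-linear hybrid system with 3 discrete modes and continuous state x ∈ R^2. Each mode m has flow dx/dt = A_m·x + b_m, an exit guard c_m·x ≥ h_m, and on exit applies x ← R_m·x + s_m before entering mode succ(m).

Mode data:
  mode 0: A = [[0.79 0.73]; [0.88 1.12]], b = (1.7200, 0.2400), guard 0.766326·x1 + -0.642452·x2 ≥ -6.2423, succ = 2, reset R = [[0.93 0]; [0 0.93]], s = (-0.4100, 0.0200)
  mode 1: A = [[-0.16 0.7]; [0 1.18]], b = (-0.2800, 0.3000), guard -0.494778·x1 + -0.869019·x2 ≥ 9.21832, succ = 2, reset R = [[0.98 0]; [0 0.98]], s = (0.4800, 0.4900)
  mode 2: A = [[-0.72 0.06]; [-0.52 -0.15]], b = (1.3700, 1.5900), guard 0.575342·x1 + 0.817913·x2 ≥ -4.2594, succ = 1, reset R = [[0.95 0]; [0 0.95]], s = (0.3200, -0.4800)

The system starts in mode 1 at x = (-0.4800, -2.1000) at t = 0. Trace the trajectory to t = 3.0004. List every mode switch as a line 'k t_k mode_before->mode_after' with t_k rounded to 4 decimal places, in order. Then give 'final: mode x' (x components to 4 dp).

1 1.2353 1->2
2 2.1100 2->1
3 2.6769 1->2
final: 2 -2.0052 -6.7201

Mode 1: guard c·x = 9.2183 hit at Δt = 1.2353 (t = 1.2353), x⁻ = (-4.2581, -8.1834) → reset → x⁺ = (-3.6929, -7.5297), jump to mode 2
Mode 2: guard c·x = -4.2594 hit at Δt = 0.8747 (t = 2.1100), x⁻ = (-1.2969, -4.2954) → reset → x⁺ = (-0.9121, -4.5606), jump to mode 1
Mode 1: guard c·x = 9.2183 hit at Δt = 0.5669 (t = 2.6769), x⁻ = (-3.4185, -8.6614) → reset → x⁺ = (-2.8701, -7.9982), jump to mode 2
Mode 2: flow for 0.3235 to horizon, guard not reached → x = (-2.0052, -6.7201)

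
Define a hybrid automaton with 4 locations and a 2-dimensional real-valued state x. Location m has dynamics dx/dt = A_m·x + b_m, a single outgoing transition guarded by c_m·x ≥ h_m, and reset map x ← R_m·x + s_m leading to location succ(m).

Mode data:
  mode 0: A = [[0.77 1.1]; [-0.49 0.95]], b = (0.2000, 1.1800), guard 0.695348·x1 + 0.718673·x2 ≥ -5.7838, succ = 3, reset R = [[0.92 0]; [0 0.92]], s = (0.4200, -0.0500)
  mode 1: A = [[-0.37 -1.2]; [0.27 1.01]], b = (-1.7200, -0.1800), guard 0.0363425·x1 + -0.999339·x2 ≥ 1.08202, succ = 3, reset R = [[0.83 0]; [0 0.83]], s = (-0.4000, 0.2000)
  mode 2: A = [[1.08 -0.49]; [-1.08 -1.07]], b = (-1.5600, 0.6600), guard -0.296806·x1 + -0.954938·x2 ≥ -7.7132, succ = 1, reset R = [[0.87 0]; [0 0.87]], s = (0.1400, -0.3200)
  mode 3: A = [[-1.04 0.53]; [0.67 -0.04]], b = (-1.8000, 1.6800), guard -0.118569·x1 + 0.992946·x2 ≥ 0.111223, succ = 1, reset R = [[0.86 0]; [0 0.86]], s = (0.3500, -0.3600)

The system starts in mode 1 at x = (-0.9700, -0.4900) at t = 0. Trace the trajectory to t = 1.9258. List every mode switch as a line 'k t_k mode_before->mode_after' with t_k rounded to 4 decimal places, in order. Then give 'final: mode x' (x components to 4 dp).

Mode 1: guard c·x = 1.0820 hit at Δt = 0.5026 (t = 0.5026), x⁻ = (-1.1604, -1.1249) → reset → x⁺ = (-1.3631, -0.7337), jump to mode 3
Mode 3: guard c·x = 0.1112 hit at Δt = 1.0260 (t = 1.5286), x⁻ = (-1.7169, -0.0930) → reset → x⁺ = (-1.1266, -0.4400), jump to mode 1
Mode 1: flow for 0.3972 to horizon, guard not reached → x = (-1.3143, -0.9081)

1 0.5026 1->3
2 1.5286 3->1
final: 1 -1.3143 -0.9081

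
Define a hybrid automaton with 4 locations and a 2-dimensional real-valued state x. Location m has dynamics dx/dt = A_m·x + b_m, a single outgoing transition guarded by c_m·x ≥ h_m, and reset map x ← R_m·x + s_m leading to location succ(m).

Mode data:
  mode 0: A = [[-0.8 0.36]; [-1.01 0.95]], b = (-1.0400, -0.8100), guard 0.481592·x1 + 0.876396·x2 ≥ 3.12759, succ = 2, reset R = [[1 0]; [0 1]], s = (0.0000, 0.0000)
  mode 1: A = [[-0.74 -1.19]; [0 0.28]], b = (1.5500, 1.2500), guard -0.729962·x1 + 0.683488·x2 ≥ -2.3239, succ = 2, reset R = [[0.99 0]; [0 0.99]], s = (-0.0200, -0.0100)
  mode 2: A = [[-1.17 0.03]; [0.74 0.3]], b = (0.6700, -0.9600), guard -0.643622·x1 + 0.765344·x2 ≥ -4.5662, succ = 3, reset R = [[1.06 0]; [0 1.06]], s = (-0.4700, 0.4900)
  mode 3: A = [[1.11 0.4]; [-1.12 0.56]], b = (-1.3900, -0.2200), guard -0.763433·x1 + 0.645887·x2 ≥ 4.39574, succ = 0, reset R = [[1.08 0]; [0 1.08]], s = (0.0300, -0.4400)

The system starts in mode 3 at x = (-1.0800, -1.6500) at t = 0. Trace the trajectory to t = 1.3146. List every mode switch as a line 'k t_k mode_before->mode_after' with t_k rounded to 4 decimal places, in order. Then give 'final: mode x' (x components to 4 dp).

Mode 3: guard c·x = 4.3957 hit at Δt = 0.8454 (t = 0.8454), x⁻ = (-5.3557, 0.4754) → reset → x⁺ = (-5.7541, 0.0734), jump to mode 0
Mode 0: flow for 0.4692 to horizon, guard not reached → x = (-4.1635, 2.6237)

1 0.8454 3->0
final: 0 -4.1635 2.6237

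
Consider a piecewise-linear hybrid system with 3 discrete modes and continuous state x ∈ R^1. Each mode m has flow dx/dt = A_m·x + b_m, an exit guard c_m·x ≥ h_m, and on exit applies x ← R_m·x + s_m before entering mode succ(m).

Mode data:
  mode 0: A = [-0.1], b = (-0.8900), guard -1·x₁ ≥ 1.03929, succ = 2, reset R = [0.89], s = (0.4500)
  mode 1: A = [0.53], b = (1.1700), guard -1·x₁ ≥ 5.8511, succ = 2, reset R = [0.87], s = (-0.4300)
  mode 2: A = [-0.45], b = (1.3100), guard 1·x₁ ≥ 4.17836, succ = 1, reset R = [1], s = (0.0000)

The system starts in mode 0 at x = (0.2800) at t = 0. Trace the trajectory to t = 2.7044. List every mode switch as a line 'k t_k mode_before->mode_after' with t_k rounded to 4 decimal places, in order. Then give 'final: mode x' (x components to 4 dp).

1 1.5515 0->2
final: 2 0.8956

Mode 0: guard c·x = 1.0393 hit at Δt = 1.5515 (t = 1.5515), x⁻ = (-1.0393) → reset → x⁺ = (-0.4750), jump to mode 2
Mode 2: flow for 1.1529 to horizon, guard not reached → x = (0.8956)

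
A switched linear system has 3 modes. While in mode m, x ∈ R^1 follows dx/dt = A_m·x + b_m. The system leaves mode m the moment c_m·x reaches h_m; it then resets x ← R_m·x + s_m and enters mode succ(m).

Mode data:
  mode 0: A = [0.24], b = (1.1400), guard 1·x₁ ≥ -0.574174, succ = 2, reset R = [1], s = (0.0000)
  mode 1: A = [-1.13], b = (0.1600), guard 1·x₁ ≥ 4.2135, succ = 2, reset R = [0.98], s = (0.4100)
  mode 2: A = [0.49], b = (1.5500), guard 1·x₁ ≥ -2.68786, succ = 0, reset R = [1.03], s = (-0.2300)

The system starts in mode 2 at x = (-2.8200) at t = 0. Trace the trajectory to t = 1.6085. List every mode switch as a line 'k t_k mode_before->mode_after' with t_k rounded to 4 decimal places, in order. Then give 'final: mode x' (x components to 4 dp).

1 0.6646 2->0
final: 0 -2.5532

Mode 2: guard c·x = -2.6879 hit at Δt = 0.6646 (t = 0.6646), x⁻ = (-2.6879) → reset → x⁺ = (-2.9985), jump to mode 0
Mode 0: flow for 0.9439 to horizon, guard not reached → x = (-2.5532)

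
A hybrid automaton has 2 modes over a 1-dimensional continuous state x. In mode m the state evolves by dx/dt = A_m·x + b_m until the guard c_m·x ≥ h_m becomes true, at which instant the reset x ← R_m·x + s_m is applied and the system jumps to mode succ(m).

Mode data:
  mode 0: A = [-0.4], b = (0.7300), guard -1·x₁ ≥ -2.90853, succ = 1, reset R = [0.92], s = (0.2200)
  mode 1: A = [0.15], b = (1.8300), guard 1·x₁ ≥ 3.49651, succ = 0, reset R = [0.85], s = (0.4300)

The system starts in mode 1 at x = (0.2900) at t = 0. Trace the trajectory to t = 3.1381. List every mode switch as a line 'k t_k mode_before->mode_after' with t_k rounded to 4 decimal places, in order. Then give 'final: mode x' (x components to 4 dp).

Mode 1: guard c·x = 3.4965 hit at Δt = 1.5234 (t = 1.5234), x⁻ = (3.4965) → reset → x⁺ = (3.4020), jump to mode 0
Mode 0: guard c·x = -2.9085 hit at Δt = 0.9383 (t = 2.4617), x⁻ = (2.9085) → reset → x⁺ = (2.8958), jump to mode 1
Mode 1: guard c·x = 3.4965 hit at Δt = 0.2601 (t = 2.7218), x⁻ = (3.4965) → reset → x⁺ = (3.4020), jump to mode 0
Mode 0: flow for 0.4163 to horizon, guard not reached → x = (3.1601)

1 1.5234 1->0
2 2.4617 0->1
3 2.7218 1->0
final: 0 3.1601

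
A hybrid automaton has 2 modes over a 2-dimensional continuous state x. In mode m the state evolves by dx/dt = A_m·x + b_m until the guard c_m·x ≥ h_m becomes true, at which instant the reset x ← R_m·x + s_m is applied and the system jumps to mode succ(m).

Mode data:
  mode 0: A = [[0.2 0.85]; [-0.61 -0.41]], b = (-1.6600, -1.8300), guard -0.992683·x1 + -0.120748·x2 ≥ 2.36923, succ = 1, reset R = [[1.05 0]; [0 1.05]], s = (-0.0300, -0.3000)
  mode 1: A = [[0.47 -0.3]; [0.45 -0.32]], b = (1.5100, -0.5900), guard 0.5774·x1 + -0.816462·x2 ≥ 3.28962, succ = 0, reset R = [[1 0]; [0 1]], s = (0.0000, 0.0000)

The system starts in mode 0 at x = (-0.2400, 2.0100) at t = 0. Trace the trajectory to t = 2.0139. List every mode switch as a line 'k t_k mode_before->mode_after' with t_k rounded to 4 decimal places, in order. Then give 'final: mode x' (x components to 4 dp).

Mode 0: guard c·x = 2.3692 hit at Δt = 1.5508 (t = 1.5508), x⁻ = (-2.3549, -0.2616) → reset → x⁺ = (-2.5026, -0.5747), jump to mode 1
Mode 1: flow for 0.4631 to horizon, guard not reached → x = (-2.1915, -1.2059)

1 1.5508 0->1
final: 1 -2.1915 -1.2059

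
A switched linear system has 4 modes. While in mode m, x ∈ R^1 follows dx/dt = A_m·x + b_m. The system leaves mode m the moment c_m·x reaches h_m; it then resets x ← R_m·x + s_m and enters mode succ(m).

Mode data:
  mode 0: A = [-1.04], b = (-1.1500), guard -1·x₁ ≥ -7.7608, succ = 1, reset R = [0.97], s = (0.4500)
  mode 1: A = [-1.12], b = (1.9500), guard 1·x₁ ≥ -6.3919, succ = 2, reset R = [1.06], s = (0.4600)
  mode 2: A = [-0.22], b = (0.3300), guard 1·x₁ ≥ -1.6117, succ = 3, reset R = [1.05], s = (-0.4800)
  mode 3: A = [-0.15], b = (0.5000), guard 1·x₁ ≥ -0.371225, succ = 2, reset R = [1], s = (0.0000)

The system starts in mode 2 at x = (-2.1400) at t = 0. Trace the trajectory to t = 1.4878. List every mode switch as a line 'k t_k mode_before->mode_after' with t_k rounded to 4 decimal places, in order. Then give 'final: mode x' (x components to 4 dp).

1 0.7128 2->3
final: 3 -1.5681

Mode 2: guard c·x = -1.6117 hit at Δt = 0.7128 (t = 0.7128), x⁻ = (-1.6117) → reset → x⁺ = (-2.1723), jump to mode 3
Mode 3: flow for 0.7750 to horizon, guard not reached → x = (-1.5681)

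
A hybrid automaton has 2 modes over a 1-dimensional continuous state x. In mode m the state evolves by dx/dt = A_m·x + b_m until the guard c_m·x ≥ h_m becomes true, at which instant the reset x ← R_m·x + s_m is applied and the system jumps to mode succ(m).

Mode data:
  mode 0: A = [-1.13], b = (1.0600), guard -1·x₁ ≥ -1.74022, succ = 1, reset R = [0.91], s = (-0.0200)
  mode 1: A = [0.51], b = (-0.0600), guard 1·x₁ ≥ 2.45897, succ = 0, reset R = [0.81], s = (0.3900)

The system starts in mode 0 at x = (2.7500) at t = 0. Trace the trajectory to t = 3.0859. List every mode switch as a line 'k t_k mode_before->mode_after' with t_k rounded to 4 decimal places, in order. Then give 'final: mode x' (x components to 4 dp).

Mode 0: guard c·x = -1.7402 hit at Δt = 0.7211 (t = 0.7211), x⁻ = (1.7402) → reset → x⁺ = (1.5636), jump to mode 1
Mode 1: guard c·x = 2.4590 hit at Δt = 0.9450 (t = 1.6661), x⁻ = (2.4590) → reset → x⁺ = (2.3818), jump to mode 0
Mode 0: guard c·x = -1.7402 hit at Δt = 0.5201 (t = 2.1861), x⁻ = (1.7402) → reset → x⁺ = (1.5636), jump to mode 1
Mode 1: flow for 0.8998 to horizon, guard not reached → x = (2.4056)

1 0.7211 0->1
2 1.6661 1->0
3 2.1861 0->1
final: 1 2.4056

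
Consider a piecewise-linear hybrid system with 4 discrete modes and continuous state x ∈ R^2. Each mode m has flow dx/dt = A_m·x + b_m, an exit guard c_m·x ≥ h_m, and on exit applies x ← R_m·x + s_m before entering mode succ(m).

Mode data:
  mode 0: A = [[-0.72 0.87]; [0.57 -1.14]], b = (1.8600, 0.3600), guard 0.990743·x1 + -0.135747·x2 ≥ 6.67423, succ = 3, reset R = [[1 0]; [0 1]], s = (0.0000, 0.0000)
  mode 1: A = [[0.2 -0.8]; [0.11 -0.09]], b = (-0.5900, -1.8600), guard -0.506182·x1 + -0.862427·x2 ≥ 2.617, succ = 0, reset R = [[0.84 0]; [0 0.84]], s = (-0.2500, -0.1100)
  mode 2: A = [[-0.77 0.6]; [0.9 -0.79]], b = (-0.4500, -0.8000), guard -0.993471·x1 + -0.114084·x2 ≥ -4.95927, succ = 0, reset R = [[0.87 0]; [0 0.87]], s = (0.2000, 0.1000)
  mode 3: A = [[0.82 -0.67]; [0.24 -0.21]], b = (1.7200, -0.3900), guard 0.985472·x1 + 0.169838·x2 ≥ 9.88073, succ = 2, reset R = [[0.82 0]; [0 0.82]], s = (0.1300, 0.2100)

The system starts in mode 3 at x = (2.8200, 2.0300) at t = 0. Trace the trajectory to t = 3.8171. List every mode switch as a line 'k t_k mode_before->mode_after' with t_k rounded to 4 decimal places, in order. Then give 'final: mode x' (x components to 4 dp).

Mode 3: guard c·x = 9.8807 hit at Δt = 1.3915 (t = 1.3915), x⁻ = (9.5583, 2.7163) → reset → x⁺ = (7.9678, 2.4374), jump to mode 2
Mode 2: guard c·x = -4.9593 hit at Δt = 1.3132 (t = 2.7047), x⁻ = (4.4976, 4.3045) → reset → x⁺ = (4.1129, 3.8449), jump to mode 0
Mode 0: flow for 1.1124 to horizon, guard not reached → x = (5.4706, 3.1283)

1 1.3915 3->2
2 2.7047 2->0
final: 0 5.4706 3.1283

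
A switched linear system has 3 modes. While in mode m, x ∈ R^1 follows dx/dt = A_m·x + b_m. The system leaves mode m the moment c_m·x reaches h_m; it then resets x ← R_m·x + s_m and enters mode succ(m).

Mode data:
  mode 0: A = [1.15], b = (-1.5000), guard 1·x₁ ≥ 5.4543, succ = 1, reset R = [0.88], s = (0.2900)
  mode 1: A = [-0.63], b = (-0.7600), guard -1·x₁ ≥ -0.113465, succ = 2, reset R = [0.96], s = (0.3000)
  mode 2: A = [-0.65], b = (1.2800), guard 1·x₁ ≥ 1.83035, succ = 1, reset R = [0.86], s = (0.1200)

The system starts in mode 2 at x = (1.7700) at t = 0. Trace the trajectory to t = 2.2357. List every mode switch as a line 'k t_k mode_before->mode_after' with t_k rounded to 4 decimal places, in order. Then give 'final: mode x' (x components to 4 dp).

Mode 2: guard c·x = 1.8303 hit at Δt = 0.5552 (t = 0.5552), x⁻ = (1.8303) → reset → x⁺ = (1.6941), jump to mode 1
Mode 1: guard c·x = -0.1135 hit at Δt = 1.2498 (t = 1.8050), x⁻ = (0.1135) → reset → x⁺ = (0.4089), jump to mode 2
Mode 2: flow for 0.4307 to horizon, guard not reached → x = (0.7900)

1 0.5552 2->1
2 1.8050 1->2
final: 2 0.7900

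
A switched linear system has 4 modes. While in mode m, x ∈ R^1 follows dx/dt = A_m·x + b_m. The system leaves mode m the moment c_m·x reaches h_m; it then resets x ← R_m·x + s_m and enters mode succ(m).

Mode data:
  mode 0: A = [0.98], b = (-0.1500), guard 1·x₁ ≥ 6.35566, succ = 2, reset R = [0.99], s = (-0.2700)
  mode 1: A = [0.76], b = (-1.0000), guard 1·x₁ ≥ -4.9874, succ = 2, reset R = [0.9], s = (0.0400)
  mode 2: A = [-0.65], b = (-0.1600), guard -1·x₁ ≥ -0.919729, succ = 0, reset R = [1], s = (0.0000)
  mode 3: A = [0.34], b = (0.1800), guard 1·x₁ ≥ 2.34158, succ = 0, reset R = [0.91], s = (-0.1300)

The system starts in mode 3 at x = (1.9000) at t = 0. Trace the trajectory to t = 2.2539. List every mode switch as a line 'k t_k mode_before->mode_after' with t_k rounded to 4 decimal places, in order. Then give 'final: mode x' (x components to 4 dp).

1 0.4912 3->0
2 1.7269 0->2
final: 2 4.2040

Mode 3: guard c·x = 2.3416 hit at Δt = 0.4912 (t = 0.4912), x⁻ = (2.3416) → reset → x⁺ = (2.0008), jump to mode 0
Mode 0: guard c·x = 6.3557 hit at Δt = 1.2357 (t = 1.7269), x⁻ = (6.3557) → reset → x⁺ = (6.0221), jump to mode 2
Mode 2: flow for 0.5270 to horizon, guard not reached → x = (4.2040)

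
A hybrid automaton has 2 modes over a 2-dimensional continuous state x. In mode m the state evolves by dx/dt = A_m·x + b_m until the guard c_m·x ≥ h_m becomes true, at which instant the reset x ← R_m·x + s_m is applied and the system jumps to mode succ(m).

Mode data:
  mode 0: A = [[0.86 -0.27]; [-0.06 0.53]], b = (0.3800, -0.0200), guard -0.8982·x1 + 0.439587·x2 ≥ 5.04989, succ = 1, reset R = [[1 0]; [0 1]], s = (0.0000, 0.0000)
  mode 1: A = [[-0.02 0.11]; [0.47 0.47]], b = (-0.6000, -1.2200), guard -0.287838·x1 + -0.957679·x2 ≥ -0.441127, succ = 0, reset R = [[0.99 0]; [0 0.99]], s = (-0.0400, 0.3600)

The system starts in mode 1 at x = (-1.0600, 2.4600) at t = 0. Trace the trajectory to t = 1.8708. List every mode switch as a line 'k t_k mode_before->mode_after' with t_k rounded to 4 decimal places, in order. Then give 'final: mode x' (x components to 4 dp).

1 1.5342 1->0
final: 0 -2.2132 1.5904

Mode 1: guard c·x = -0.4411 hit at Δt = 1.5342 (t = 1.5342), x⁻ = (-1.6312, 0.9509) → reset → x⁺ = (-1.6549, 1.3014), jump to mode 0
Mode 0: flow for 0.3366 to horizon, guard not reached → x = (-2.2132, 1.5904)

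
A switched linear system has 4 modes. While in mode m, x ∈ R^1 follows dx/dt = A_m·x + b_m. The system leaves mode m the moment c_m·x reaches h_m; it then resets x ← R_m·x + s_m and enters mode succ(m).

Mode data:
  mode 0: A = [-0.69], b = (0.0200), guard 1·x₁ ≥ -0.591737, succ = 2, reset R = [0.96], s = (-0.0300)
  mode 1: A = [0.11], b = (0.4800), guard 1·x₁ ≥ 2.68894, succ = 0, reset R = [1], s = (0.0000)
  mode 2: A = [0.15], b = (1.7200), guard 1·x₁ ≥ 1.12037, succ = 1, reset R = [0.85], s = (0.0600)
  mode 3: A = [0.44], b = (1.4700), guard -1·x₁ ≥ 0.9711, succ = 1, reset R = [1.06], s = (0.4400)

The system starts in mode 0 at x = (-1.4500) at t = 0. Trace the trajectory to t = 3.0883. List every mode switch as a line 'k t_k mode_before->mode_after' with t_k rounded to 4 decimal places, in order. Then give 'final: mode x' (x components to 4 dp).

Mode 0: guard c·x = -0.5917 hit at Δt = 1.2583 (t = 1.2583), x⁻ = (-0.5917) → reset → x⁺ = (-0.5981), jump to mode 2
Mode 2: guard c·x = 1.1204 hit at Δt = 0.9786 (t = 2.2369), x⁻ = (1.1204) → reset → x⁺ = (1.0123), jump to mode 1
Mode 1: flow for 0.8514 to horizon, guard not reached → x = (1.5401)

1 1.2583 0->2
2 2.2369 2->1
final: 1 1.5401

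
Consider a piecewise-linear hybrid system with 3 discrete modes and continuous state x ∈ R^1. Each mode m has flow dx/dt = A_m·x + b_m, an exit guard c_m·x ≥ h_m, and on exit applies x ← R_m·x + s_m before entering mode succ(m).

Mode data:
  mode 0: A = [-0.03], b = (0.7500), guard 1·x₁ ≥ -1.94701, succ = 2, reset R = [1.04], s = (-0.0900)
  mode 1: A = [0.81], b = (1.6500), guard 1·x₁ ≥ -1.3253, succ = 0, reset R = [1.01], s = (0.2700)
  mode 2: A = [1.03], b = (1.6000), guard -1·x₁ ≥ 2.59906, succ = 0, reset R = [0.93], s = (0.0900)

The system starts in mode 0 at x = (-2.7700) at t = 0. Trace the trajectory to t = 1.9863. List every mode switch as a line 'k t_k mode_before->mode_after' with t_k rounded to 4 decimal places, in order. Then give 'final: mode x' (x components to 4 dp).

Mode 0: guard c·x = -1.9470 hit at Δt = 1.0028 (t = 1.0028), x⁻ = (-1.9470) → reset → x⁺ = (-2.1149), jump to mode 2
Mode 2: guard c·x = 2.5991 hit at Δt = 0.6037 (t = 1.6065), x⁻ = (-2.5991) → reset → x⁺ = (-2.3271), jump to mode 0
Mode 0: flow for 0.3798 to horizon, guard not reached → x = (-2.0175)

1 1.0028 0->2
2 1.6065 2->0
final: 0 -2.0175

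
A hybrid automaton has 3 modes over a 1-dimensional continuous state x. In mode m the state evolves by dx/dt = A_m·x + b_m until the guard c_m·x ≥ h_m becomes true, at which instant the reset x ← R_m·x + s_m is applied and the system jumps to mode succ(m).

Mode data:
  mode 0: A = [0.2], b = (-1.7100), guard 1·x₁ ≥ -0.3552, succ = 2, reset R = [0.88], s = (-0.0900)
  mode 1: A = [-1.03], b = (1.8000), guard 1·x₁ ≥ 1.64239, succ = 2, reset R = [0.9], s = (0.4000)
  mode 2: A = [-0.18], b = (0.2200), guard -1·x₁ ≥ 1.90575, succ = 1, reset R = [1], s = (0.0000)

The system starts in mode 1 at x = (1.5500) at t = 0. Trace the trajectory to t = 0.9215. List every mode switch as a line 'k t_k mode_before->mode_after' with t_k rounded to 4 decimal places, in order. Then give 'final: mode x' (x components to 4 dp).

1 0.6120 1->2
final: 2 1.8426

Mode 1: guard c·x = 1.6424 hit at Δt = 0.6120 (t = 0.6120), x⁻ = (1.6424) → reset → x⁺ = (1.8782), jump to mode 2
Mode 2: flow for 0.3095 to horizon, guard not reached → x = (1.8426)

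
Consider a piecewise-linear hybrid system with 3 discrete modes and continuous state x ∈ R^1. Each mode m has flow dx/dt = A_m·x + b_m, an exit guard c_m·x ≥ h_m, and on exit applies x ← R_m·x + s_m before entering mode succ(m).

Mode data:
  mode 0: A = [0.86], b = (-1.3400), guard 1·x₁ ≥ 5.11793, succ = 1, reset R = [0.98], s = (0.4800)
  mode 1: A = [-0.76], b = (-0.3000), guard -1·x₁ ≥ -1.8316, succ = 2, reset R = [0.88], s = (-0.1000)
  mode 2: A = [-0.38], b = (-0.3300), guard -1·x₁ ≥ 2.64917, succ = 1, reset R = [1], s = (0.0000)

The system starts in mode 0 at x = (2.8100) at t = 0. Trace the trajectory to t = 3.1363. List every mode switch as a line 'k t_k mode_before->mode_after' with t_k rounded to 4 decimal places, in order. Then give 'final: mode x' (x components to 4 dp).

Mode 0: guard c·x = 5.1179 hit at Δt = 1.2152 (t = 1.2152), x⁻ = (5.1179) → reset → x⁺ = (5.4956), jump to mode 1
Mode 1: guard c·x = -1.8316 hit at Δt = 1.2802 (t = 2.4954), x⁻ = (1.8316) → reset → x⁺ = (1.5118), jump to mode 2
Mode 2: flow for 0.6409 to horizon, guard not reached → x = (0.9973)

1 1.2152 0->1
2 2.4954 1->2
final: 2 0.9973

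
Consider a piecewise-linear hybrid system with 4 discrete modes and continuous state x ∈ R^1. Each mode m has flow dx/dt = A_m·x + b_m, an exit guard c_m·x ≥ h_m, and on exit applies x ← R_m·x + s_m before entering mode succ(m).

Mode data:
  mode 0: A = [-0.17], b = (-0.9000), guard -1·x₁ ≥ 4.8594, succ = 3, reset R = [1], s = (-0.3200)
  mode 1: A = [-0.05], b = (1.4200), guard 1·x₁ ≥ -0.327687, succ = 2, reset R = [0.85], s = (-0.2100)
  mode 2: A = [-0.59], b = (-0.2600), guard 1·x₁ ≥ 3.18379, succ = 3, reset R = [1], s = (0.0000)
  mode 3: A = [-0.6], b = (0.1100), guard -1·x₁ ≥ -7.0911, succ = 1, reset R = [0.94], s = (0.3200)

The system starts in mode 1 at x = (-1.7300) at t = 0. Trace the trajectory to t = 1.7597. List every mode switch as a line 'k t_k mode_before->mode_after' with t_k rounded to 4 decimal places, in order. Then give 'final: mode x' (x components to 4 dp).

1 0.9532 1->2
final: 2 -0.4704

Mode 1: guard c·x = -0.3277 hit at Δt = 0.9532 (t = 0.9532), x⁻ = (-0.3277) → reset → x⁺ = (-0.4885), jump to mode 2
Mode 2: flow for 0.8065 to horizon, guard not reached → x = (-0.4704)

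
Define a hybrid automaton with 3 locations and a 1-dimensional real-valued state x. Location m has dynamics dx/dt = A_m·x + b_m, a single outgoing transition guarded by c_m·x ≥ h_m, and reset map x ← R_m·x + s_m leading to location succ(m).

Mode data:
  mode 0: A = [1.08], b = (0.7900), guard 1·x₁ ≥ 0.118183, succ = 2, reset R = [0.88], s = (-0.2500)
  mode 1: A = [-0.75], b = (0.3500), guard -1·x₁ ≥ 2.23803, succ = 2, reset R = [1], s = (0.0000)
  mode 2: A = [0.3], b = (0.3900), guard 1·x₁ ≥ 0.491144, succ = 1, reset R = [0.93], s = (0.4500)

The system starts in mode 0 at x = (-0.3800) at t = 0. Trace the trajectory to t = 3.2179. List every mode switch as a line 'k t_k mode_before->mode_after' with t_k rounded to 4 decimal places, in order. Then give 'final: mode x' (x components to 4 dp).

Mode 0: guard c·x = 0.1182 hit at Δt = 0.8173 (t = 0.8173), x⁻ = (0.1182) → reset → x⁺ = (-0.1460), jump to mode 2
Mode 2: guard c·x = 0.4911 hit at Δt = 1.4654 (t = 2.2827), x⁻ = (0.4911) → reset → x⁺ = (0.9068), jump to mode 1
Mode 1: flow for 0.9352 to horizon, guard not reached → x = (0.6849)

1 0.8173 0->2
2 2.2827 2->1
final: 1 0.6849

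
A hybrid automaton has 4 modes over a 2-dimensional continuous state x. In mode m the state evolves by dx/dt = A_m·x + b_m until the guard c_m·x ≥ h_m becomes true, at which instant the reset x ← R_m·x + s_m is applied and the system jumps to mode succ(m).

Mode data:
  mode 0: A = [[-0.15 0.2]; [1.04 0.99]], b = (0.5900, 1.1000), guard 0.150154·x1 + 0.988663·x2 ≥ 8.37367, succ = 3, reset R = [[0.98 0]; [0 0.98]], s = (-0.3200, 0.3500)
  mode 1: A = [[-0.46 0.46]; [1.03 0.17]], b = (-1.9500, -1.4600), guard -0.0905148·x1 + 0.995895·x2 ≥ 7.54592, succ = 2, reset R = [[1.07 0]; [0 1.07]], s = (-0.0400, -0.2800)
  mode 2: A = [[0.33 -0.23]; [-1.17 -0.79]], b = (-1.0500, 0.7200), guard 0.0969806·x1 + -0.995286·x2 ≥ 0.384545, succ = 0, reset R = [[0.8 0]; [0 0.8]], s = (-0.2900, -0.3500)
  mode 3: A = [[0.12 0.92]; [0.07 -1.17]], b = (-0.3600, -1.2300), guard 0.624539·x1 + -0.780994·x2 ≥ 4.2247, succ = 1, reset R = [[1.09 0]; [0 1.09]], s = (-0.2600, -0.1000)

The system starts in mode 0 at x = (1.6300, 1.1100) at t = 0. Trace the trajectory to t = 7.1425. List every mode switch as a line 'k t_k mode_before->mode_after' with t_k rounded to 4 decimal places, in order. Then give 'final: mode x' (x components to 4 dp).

Mode 0: guard c·x = 8.3737 hit at Δt = 0.9725 (t = 0.9725), x⁻ = (2.6733, 8.0637) → reset → x⁺ = (2.2998, 8.2524), jump to mode 3
Mode 3: guard c·x = 4.2247 hit at Δt = 1.5745 (t = 2.5470), x⁻ = (7.7016, 0.7493) → reset → x⁺ = (8.1347, 0.7168), jump to mode 1
Mode 1: guard c·x = 7.5459 hit at Δt = 1.3561 (t = 3.9031), x⁻ = (4.7028, 8.0044) → reset → x⁺ = (4.9919, 8.2848), jump to mode 2
Mode 2: guard c·x = 0.3845 hit at Δt = 1.0912 (t = 4.9943), x⁻ = (4.6282, 0.0646) → reset → x⁺ = (3.4126, -0.2983), jump to mode 0
Mode 0: guard c·x = 8.3737 hit at Δt = 1.0348 (t = 6.0291), x⁻ = (4.0893, 7.8486) → reset → x⁺ = (3.6876, 8.0416), jump to mode 3
Mode 3: flow for 1.1134 to horizon, guard not reached → x = (8.4508, 1.7260)

1 0.9725 0->3
2 2.5470 3->1
3 3.9031 1->2
4 4.9943 2->0
5 6.0291 0->3
final: 3 8.4508 1.7260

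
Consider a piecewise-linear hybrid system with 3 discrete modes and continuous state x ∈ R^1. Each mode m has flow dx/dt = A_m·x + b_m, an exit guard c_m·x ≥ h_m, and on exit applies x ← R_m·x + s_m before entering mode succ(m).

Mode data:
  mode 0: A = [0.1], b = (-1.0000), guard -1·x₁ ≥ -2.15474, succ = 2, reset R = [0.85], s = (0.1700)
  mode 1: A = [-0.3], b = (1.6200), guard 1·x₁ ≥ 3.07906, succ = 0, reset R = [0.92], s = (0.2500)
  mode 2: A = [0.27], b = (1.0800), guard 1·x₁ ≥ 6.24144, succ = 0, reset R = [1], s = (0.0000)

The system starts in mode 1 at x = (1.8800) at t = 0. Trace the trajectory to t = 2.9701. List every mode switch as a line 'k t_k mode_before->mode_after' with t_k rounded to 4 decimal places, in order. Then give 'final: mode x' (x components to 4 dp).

Mode 1: guard c·x = 3.0791 hit at Δt = 1.3883 (t = 1.3883), x⁻ = (3.0791) → reset → x⁺ = (3.0827), jump to mode 0
Mode 0: guard c·x = -2.1547 hit at Δt = 1.2589 (t = 2.6472), x⁻ = (2.1547) → reset → x⁺ = (2.0015), jump to mode 2
Mode 2: flow for 0.3229 to horizon, guard not reached → x = (2.5483)

1 1.3883 1->0
2 2.6472 0->2
final: 2 2.5483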